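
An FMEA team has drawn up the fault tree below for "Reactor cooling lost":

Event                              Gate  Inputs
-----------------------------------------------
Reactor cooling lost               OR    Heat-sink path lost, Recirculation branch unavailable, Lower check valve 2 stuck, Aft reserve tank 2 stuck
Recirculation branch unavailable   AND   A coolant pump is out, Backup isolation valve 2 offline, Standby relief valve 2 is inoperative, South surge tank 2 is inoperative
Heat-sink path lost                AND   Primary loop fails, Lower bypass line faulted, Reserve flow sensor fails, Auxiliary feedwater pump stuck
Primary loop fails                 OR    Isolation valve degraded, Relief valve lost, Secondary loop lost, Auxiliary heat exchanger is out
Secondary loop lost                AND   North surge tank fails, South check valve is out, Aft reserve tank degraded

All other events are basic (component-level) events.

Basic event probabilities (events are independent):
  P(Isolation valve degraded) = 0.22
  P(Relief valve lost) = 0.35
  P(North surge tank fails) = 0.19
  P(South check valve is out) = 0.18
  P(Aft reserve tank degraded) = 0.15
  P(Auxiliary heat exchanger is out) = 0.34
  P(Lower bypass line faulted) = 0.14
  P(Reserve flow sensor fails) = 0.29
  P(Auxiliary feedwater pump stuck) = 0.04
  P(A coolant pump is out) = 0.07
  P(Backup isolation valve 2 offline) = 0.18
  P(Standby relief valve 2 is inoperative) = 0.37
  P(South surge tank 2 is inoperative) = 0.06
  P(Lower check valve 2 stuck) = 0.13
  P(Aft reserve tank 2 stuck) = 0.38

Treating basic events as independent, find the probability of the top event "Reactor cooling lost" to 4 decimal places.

P(Secondary loop lost) [AND] = 0.19 × 0.18 × 0.15 = 0.005130
P(Primary loop fails) [OR] = 1 − (1−0.22) × (1−0.35) × (1−0.005130) × (1−0.34) = 0.667097
P(Heat-sink path lost) [AND] = 0.667097 × 0.14 × 0.29 × 0.04 = 0.001083
P(Recirculation branch unavailable) [AND] = 0.07 × 0.18 × 0.37 × 0.06 = 0.000280
P(Reactor cooling lost) [OR] = 1 − (1−0.001083) × (1−0.000280) × (1−0.13) × (1−0.38) = 0.461335
Rounded to 4 decimal places: P(Reactor cooling lost) ≈ 0.4613.

0.4613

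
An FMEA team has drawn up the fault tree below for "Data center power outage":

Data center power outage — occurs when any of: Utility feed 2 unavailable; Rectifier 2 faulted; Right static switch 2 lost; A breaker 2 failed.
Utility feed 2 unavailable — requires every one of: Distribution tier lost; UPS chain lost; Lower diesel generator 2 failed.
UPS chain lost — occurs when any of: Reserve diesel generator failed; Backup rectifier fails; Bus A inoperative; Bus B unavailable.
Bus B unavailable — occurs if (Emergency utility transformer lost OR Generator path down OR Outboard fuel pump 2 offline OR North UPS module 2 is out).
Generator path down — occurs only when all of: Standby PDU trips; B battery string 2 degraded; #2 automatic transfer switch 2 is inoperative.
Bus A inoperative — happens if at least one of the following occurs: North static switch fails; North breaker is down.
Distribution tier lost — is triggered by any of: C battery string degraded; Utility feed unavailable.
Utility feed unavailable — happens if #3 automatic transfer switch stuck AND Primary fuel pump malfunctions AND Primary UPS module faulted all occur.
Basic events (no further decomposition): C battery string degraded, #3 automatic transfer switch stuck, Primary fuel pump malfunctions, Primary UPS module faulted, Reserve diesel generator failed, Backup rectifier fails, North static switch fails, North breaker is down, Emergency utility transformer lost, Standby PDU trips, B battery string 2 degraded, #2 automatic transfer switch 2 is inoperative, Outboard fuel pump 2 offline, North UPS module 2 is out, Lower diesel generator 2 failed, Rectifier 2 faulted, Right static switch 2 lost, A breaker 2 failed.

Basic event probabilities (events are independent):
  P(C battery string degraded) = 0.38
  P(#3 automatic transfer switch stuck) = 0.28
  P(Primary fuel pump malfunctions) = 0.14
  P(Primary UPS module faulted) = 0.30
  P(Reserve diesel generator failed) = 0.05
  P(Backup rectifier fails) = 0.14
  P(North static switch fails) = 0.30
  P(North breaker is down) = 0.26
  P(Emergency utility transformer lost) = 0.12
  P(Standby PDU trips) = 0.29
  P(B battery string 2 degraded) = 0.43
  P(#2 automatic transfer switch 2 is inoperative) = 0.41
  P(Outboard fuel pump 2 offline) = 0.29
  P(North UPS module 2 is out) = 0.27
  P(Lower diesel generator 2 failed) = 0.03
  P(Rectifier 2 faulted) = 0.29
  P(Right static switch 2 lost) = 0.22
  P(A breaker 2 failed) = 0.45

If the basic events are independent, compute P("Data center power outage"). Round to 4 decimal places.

0.6983

P(Utility feed unavailable) [AND] = 0.28 × 0.14 × 0.30 = 0.011760
P(Distribution tier lost) [OR] = 1 − (1−0.38) × (1−0.011760) = 0.387291
P(Bus A inoperative) [OR] = 1 − (1−0.30) × (1−0.26) = 0.482000
P(Generator path down) [AND] = 0.29 × 0.43 × 0.41 = 0.051127
P(Bus B unavailable) [OR] = 1 − (1−0.12) × (1−0.051127) × (1−0.29) × (1−0.27) = 0.567215
P(UPS chain lost) [OR] = 1 − (1−0.05) × (1−0.14) × (1−0.482000) × (1−0.567215) = 0.816843
P(Utility feed 2 unavailable) [AND] = 0.387291 × 0.816843 × 0.03 = 0.009491
P(Data center power outage) [OR] = 1 − (1−0.009491) × (1−0.29) × (1−0.22) × (1−0.45) = 0.698301
Rounded to 4 decimal places: P(Data center power outage) ≈ 0.6983.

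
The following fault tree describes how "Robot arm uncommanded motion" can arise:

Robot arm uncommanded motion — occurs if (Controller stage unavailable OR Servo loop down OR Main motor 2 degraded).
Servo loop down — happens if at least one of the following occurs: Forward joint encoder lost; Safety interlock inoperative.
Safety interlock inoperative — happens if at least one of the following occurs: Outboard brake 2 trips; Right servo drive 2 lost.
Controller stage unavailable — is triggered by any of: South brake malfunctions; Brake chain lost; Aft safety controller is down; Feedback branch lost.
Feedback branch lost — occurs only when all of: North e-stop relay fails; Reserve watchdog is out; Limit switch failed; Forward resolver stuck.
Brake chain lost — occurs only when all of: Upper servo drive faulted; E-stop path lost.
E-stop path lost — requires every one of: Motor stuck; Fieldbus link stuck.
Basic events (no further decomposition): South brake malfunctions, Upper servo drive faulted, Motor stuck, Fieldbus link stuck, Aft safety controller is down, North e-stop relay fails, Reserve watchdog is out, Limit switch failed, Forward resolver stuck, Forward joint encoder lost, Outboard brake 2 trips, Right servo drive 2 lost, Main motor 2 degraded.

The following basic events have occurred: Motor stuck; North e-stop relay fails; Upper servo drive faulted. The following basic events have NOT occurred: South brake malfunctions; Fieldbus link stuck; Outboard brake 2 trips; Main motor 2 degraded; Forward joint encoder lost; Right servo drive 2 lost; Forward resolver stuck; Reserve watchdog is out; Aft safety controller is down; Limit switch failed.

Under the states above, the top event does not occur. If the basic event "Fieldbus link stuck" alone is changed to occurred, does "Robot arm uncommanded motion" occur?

Yes

Counterfactual: set "Fieldbus link stuck" to occurred.
E-stop path lost [AND]: Motor stuck=occurs, Fieldbus link stuck=occurs → all inputs occur → occurs.
Brake chain lost [AND]: Upper servo drive faulted=occurs, E-stop path lost=occurs → all inputs occur → occurs.
Feedback branch lost [AND]: North e-stop relay fails=occurs, Reserve watchdog is out=not, Limit switch failed=not, Forward resolver stuck=not → not all inputs occur → does not occur.
Controller stage unavailable [OR]: South brake malfunctions=not, Brake chain lost=occurs, Aft safety controller is down=not, Feedback branch lost=not → at least one input occurs → occurs.
Safety interlock inoperative [OR]: Outboard brake 2 trips=not, Right servo drive 2 lost=not → no input occurs → does not occur.
Servo loop down [OR]: Forward joint encoder lost=not, Safety interlock inoperative=not → no input occurs → does not occur.
Robot arm uncommanded motion [OR]: Controller stage unavailable=occurs, Servo loop down=not, Main motor 2 degraded=not → at least one input occurs → occurs.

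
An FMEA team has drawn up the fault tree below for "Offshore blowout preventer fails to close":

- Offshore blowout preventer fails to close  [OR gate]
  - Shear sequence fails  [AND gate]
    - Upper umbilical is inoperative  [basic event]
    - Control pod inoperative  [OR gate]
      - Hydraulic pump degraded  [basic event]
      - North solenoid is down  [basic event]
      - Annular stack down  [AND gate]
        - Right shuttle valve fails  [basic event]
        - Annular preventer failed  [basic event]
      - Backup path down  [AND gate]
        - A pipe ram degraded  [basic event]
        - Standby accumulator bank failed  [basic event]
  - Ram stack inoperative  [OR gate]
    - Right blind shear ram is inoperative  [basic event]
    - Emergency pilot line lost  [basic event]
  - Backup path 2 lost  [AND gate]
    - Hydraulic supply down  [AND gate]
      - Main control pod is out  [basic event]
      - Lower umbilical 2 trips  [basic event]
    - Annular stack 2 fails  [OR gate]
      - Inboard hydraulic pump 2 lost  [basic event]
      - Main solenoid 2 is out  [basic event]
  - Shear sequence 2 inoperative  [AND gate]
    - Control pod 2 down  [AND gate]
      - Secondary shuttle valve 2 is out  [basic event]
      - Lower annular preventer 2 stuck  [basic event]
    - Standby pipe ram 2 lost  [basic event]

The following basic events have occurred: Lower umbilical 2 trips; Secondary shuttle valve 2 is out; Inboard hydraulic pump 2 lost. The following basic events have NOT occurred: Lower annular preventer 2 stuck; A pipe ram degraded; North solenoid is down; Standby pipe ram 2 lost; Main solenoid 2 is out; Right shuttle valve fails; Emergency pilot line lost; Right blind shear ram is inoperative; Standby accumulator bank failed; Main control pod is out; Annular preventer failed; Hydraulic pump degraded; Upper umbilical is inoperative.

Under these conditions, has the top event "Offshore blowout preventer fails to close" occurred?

Annular stack down [AND]: Right shuttle valve fails=not, Annular preventer failed=not → not all inputs occur → does not occur.
Backup path down [AND]: A pipe ram degraded=not, Standby accumulator bank failed=not → not all inputs occur → does not occur.
Control pod inoperative [OR]: Hydraulic pump degraded=not, North solenoid is down=not, Annular stack down=not, Backup path down=not → no input occurs → does not occur.
Shear sequence fails [AND]: Upper umbilical is inoperative=not, Control pod inoperative=not → not all inputs occur → does not occur.
Ram stack inoperative [OR]: Right blind shear ram is inoperative=not, Emergency pilot line lost=not → no input occurs → does not occur.
Hydraulic supply down [AND]: Main control pod is out=not, Lower umbilical 2 trips=occurs → not all inputs occur → does not occur.
Annular stack 2 fails [OR]: Inboard hydraulic pump 2 lost=occurs, Main solenoid 2 is out=not → at least one input occurs → occurs.
Backup path 2 lost [AND]: Hydraulic supply down=not, Annular stack 2 fails=occurs → not all inputs occur → does not occur.
Control pod 2 down [AND]: Secondary shuttle valve 2 is out=occurs, Lower annular preventer 2 stuck=not → not all inputs occur → does not occur.
Shear sequence 2 inoperative [AND]: Control pod 2 down=not, Standby pipe ram 2 lost=not → not all inputs occur → does not occur.
Offshore blowout preventer fails to close [OR]: Shear sequence fails=not, Ram stack inoperative=not, Backup path 2 lost=not, Shear sequence 2 inoperative=not → no input occurs → does not occur.

No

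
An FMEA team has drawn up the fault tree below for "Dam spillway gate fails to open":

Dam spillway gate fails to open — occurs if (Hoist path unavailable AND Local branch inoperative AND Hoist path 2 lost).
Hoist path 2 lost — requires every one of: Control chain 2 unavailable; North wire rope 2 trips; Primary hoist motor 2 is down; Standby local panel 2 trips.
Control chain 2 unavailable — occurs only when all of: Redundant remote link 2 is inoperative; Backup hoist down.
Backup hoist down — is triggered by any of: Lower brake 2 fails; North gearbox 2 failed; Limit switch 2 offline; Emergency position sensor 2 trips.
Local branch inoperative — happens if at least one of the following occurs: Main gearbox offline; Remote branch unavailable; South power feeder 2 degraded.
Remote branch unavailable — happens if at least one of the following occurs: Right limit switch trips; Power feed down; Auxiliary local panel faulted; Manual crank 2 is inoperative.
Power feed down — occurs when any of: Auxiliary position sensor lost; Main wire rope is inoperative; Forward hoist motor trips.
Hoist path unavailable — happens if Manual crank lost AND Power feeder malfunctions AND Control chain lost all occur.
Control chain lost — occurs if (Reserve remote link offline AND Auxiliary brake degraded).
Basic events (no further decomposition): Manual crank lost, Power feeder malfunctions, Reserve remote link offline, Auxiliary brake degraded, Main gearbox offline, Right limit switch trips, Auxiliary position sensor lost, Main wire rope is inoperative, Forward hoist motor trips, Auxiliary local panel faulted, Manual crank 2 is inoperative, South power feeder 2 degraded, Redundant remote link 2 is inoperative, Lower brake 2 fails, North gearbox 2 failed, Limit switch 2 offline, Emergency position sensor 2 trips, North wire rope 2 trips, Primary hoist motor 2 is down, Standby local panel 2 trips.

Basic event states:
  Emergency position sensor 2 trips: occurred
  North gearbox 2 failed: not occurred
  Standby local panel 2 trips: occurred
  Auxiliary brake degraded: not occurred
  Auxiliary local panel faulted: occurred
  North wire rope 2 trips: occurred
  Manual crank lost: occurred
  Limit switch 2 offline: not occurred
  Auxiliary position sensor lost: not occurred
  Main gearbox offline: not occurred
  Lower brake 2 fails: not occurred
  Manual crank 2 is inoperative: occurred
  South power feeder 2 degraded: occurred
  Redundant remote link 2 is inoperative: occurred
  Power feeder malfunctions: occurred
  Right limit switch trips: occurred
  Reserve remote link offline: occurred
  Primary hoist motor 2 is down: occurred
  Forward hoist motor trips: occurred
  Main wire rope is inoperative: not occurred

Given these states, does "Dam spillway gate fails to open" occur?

No

Control chain lost [AND]: Reserve remote link offline=occurs, Auxiliary brake degraded=not → not all inputs occur → does not occur.
Hoist path unavailable [AND]: Manual crank lost=occurs, Power feeder malfunctions=occurs, Control chain lost=not → not all inputs occur → does not occur.
Power feed down [OR]: Auxiliary position sensor lost=not, Main wire rope is inoperative=not, Forward hoist motor trips=occurs → at least one input occurs → occurs.
Remote branch unavailable [OR]: Right limit switch trips=occurs, Power feed down=occurs, Auxiliary local panel faulted=occurs, Manual crank 2 is inoperative=occurs → at least one input occurs → occurs.
Local branch inoperative [OR]: Main gearbox offline=not, Remote branch unavailable=occurs, South power feeder 2 degraded=occurs → at least one input occurs → occurs.
Backup hoist down [OR]: Lower brake 2 fails=not, North gearbox 2 failed=not, Limit switch 2 offline=not, Emergency position sensor 2 trips=occurs → at least one input occurs → occurs.
Control chain 2 unavailable [AND]: Redundant remote link 2 is inoperative=occurs, Backup hoist down=occurs → all inputs occur → occurs.
Hoist path 2 lost [AND]: Control chain 2 unavailable=occurs, North wire rope 2 trips=occurs, Primary hoist motor 2 is down=occurs, Standby local panel 2 trips=occurs → all inputs occur → occurs.
Dam spillway gate fails to open [AND]: Hoist path unavailable=not, Local branch inoperative=occurs, Hoist path 2 lost=occurs → not all inputs occur → does not occur.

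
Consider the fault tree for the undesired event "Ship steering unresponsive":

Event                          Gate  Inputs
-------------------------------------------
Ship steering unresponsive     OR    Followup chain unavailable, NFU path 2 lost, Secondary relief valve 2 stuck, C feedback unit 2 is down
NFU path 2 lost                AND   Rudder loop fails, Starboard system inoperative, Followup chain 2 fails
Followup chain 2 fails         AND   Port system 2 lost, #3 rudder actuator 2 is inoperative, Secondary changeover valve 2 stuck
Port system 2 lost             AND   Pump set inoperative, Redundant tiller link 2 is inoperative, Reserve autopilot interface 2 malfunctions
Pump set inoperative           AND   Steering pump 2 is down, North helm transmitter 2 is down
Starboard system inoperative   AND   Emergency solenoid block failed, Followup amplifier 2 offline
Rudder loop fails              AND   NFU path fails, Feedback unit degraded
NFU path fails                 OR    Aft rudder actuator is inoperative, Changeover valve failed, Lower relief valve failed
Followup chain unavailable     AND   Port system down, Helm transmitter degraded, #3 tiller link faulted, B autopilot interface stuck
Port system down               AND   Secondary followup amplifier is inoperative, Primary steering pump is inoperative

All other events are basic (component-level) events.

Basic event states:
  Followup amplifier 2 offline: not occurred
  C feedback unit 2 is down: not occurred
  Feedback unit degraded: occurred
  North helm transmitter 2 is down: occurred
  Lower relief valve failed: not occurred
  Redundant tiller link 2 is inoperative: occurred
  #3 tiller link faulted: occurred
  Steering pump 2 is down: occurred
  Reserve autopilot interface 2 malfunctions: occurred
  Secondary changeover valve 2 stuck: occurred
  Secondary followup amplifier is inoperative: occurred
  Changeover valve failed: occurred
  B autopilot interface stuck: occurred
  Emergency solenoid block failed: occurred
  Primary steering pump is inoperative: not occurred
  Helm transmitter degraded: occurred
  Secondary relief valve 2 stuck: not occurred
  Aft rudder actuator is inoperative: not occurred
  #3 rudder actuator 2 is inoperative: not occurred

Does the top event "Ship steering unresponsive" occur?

No

Port system down [AND]: Secondary followup amplifier is inoperative=occurs, Primary steering pump is inoperative=not → not all inputs occur → does not occur.
Followup chain unavailable [AND]: Port system down=not, Helm transmitter degraded=occurs, #3 tiller link faulted=occurs, B autopilot interface stuck=occurs → not all inputs occur → does not occur.
NFU path fails [OR]: Aft rudder actuator is inoperative=not, Changeover valve failed=occurs, Lower relief valve failed=not → at least one input occurs → occurs.
Rudder loop fails [AND]: NFU path fails=occurs, Feedback unit degraded=occurs → all inputs occur → occurs.
Starboard system inoperative [AND]: Emergency solenoid block failed=occurs, Followup amplifier 2 offline=not → not all inputs occur → does not occur.
Pump set inoperative [AND]: Steering pump 2 is down=occurs, North helm transmitter 2 is down=occurs → all inputs occur → occurs.
Port system 2 lost [AND]: Pump set inoperative=occurs, Redundant tiller link 2 is inoperative=occurs, Reserve autopilot interface 2 malfunctions=occurs → all inputs occur → occurs.
Followup chain 2 fails [AND]: Port system 2 lost=occurs, #3 rudder actuator 2 is inoperative=not, Secondary changeover valve 2 stuck=occurs → not all inputs occur → does not occur.
NFU path 2 lost [AND]: Rudder loop fails=occurs, Starboard system inoperative=not, Followup chain 2 fails=not → not all inputs occur → does not occur.
Ship steering unresponsive [OR]: Followup chain unavailable=not, NFU path 2 lost=not, Secondary relief valve 2 stuck=not, C feedback unit 2 is down=not → no input occurs → does not occur.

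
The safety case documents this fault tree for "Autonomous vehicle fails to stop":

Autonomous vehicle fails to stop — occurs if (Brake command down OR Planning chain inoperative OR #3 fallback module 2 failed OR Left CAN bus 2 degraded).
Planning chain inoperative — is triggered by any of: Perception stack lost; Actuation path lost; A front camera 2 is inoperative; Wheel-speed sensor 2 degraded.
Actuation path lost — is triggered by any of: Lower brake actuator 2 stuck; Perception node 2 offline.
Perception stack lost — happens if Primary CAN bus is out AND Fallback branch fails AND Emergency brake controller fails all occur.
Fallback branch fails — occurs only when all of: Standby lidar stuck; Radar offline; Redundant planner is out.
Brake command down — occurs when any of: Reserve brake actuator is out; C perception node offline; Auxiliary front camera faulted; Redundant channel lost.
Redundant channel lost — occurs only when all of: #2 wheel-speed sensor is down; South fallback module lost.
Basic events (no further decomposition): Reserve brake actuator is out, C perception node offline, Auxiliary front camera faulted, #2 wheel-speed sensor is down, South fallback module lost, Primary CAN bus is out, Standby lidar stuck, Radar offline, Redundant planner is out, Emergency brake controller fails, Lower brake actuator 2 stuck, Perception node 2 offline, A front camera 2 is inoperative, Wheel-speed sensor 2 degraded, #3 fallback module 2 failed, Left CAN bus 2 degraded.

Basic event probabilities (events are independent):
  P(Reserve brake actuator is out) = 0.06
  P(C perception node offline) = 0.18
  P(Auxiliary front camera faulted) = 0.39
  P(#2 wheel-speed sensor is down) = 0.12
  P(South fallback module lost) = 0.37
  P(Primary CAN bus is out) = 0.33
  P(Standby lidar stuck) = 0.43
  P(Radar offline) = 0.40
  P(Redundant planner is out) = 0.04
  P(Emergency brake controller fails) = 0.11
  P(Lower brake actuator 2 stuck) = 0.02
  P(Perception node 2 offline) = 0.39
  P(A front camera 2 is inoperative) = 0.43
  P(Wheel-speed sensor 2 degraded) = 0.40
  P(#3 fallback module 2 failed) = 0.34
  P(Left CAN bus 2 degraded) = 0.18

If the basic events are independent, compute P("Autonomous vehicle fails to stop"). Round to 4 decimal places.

0.9503

P(Redundant channel lost) [AND] = 0.12 × 0.37 = 0.044400
P(Brake command down) [OR] = 1 − (1−0.06) × (1−0.18) × (1−0.39) × (1−0.044400) = 0.550688
P(Fallback branch fails) [AND] = 0.43 × 0.40 × 0.04 = 0.006880
P(Perception stack lost) [AND] = 0.33 × 0.006880 × 0.11 = 0.000250
P(Actuation path lost) [OR] = 1 − (1−0.02) × (1−0.39) = 0.402200
P(Planning chain inoperative) [OR] = 1 − (1−0.000250) × (1−0.402200) × (1−0.43) × (1−0.40) = 0.795604
P(Autonomous vehicle fails to stop) [OR] = 1 − (1−0.550688) × (1−0.795604) × (1−0.34) × (1−0.18) = 0.950298
Rounded to 4 decimal places: P(Autonomous vehicle fails to stop) ≈ 0.9503.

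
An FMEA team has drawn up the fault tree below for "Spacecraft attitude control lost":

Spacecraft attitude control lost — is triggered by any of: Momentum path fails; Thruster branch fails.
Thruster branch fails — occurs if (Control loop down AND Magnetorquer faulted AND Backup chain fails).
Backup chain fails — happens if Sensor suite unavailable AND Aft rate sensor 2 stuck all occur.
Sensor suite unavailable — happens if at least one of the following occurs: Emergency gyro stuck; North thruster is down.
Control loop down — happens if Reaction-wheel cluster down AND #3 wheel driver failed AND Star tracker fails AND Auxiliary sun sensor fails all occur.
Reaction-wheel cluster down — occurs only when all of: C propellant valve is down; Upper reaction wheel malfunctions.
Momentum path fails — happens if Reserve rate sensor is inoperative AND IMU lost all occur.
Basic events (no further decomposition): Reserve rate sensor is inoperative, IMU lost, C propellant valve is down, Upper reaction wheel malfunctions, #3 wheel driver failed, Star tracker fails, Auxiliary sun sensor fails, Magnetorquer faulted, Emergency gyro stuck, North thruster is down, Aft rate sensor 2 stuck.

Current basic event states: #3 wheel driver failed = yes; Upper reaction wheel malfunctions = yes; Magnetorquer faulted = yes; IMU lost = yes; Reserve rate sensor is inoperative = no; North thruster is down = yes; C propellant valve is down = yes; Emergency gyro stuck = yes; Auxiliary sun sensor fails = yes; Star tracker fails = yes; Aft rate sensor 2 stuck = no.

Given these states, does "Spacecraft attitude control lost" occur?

Momentum path fails [AND]: Reserve rate sensor is inoperative=not, IMU lost=occurs → not all inputs occur → does not occur.
Reaction-wheel cluster down [AND]: C propellant valve is down=occurs, Upper reaction wheel malfunctions=occurs → all inputs occur → occurs.
Control loop down [AND]: Reaction-wheel cluster down=occurs, #3 wheel driver failed=occurs, Star tracker fails=occurs, Auxiliary sun sensor fails=occurs → all inputs occur → occurs.
Sensor suite unavailable [OR]: Emergency gyro stuck=occurs, North thruster is down=occurs → at least one input occurs → occurs.
Backup chain fails [AND]: Sensor suite unavailable=occurs, Aft rate sensor 2 stuck=not → not all inputs occur → does not occur.
Thruster branch fails [AND]: Control loop down=occurs, Magnetorquer faulted=occurs, Backup chain fails=not → not all inputs occur → does not occur.
Spacecraft attitude control lost [OR]: Momentum path fails=not, Thruster branch fails=not → no input occurs → does not occur.

No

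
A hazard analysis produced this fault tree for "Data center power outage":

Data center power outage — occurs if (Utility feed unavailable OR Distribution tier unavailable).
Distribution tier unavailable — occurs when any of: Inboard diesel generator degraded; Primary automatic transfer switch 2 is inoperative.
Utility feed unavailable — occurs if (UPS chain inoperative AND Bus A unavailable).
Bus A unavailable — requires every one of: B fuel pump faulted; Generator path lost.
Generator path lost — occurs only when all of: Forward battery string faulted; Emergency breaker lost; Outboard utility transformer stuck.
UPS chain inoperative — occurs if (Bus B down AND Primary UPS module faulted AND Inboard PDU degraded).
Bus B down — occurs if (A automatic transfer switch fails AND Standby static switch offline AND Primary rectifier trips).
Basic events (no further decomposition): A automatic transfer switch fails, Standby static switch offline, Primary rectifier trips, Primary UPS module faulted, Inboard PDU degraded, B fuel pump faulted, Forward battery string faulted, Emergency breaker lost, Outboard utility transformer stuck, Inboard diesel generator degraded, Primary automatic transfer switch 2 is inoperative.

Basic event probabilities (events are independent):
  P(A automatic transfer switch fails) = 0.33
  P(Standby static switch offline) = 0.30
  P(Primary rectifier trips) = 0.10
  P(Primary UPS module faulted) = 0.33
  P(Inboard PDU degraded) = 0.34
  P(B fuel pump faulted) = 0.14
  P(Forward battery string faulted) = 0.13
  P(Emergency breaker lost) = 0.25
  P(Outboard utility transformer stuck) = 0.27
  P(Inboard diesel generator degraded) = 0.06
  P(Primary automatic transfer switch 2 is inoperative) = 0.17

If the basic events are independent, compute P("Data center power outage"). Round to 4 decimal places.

P(Bus B down) [AND] = 0.33 × 0.30 × 0.10 = 0.009900
P(UPS chain inoperative) [AND] = 0.009900 × 0.33 × 0.34 = 0.001111
P(Generator path lost) [AND] = 0.13 × 0.25 × 0.27 = 0.008775
P(Bus A unavailable) [AND] = 0.14 × 0.008775 = 0.001229
P(Utility feed unavailable) [AND] = 0.001111 × 0.001229 = 0.000001
P(Distribution tier unavailable) [OR] = 1 − (1−0.06) × (1−0.17) = 0.219800
P(Data center power outage) [OR] = 1 − (1−0.000001) × (1−0.219800) = 0.219801
Rounded to 4 decimal places: P(Data center power outage) ≈ 0.2198.

0.2198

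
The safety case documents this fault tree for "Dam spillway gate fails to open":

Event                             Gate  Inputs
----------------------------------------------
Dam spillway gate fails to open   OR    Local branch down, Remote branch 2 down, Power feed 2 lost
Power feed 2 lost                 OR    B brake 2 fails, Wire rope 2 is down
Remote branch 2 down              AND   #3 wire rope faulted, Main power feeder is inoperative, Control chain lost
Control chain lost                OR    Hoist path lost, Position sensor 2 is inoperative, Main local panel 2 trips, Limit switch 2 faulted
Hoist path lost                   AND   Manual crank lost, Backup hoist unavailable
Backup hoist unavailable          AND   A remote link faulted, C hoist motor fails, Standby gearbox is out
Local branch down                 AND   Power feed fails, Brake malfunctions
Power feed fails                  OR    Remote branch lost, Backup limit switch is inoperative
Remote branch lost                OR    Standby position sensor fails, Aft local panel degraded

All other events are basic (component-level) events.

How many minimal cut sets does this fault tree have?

Remote branch lost [OR]: union of children's cut sets → 2 cut set(s).
Power feed fails [OR]: union of children's cut sets → 3 cut set(s).
Local branch down [AND]: one cut set from each child combined → 3 × 1 = 3 cut set(s).
Backup hoist unavailable [AND]: one cut set from each child combined → 1 × 1 × 1 = 1 cut set(s).
Hoist path lost [AND]: one cut set from each child combined → 1 × 1 = 1 cut set(s).
Control chain lost [OR]: union of children's cut sets → 4 cut set(s).
Remote branch 2 down [AND]: one cut set from each child combined → 1 × 1 × 4 = 4 cut set(s).
Power feed 2 lost [OR]: union of children's cut sets → 2 cut set(s).
Dam spillway gate fails to open [OR]: union of children's cut sets → 9 cut set(s).
Minimal cut sets: {Brake malfunctions, Standby position sensor fails}; {Aft local panel degraded, Brake malfunctions}; {Backup limit switch is inoperative, Brake malfunctions}; {#3 wire rope faulted, A remote link faulted, C hoist motor fails, Main power feeder is inoperative, Manual crank lost, Standby gearbox is out}; {#3 wire rope faulted, Main power feeder is inoperative, Position sensor 2 is inoperative}; {#3 wire rope faulted, Main local panel 2 trips, Main power feeder is inoperative}; {#3 wire rope faulted, Limit switch 2 faulted, Main power feeder is inoperative}; {B brake 2 fails}; {Wire rope 2 is down}.

9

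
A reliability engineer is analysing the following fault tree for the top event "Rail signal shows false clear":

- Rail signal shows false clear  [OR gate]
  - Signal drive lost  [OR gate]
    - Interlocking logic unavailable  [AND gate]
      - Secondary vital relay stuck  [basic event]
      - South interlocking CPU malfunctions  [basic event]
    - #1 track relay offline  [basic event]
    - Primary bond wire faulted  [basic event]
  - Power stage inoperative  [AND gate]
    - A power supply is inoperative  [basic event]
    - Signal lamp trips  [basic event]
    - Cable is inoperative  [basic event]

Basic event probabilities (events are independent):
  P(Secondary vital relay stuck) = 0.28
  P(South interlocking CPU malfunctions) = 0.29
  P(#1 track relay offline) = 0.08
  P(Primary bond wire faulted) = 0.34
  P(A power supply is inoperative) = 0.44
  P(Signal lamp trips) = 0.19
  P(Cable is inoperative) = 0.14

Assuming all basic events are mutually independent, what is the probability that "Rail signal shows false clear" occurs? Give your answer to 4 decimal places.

0.4486

P(Interlocking logic unavailable) [AND] = 0.28 × 0.29 = 0.081200
P(Signal drive lost) [OR] = 1 − (1−0.081200) × (1−0.08) × (1−0.34) = 0.442105
P(Power stage inoperative) [AND] = 0.44 × 0.19 × 0.14 = 0.011704
P(Rail signal shows false clear) [OR] = 1 − (1−0.442105) × (1−0.011704) = 0.448635
Rounded to 4 decimal places: P(Rail signal shows false clear) ≈ 0.4486.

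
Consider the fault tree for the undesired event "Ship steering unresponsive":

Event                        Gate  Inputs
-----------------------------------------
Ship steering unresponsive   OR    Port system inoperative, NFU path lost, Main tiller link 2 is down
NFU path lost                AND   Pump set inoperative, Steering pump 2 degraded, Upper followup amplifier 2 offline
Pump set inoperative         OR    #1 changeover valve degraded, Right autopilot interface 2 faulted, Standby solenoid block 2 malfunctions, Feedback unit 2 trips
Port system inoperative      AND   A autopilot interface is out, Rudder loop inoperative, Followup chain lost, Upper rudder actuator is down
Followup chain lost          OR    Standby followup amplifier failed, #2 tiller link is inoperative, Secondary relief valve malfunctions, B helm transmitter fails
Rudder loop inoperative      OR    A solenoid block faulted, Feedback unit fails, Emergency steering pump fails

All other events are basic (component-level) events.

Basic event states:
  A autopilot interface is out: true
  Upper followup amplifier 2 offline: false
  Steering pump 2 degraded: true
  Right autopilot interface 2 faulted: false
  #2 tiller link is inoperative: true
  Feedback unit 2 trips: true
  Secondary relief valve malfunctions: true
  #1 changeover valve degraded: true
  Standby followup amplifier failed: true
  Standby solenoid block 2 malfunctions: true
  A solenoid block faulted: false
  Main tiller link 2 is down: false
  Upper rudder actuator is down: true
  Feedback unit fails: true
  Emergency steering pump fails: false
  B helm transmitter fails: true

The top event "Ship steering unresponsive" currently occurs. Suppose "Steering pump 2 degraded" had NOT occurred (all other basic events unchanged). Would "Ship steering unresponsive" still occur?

Yes

Counterfactual: set "Steering pump 2 degraded" to not occurred.
Rudder loop inoperative [OR]: A solenoid block faulted=not, Feedback unit fails=occurs, Emergency steering pump fails=not → at least one input occurs → occurs.
Followup chain lost [OR]: Standby followup amplifier failed=occurs, #2 tiller link is inoperative=occurs, Secondary relief valve malfunctions=occurs, B helm transmitter fails=occurs → at least one input occurs → occurs.
Port system inoperative [AND]: A autopilot interface is out=occurs, Rudder loop inoperative=occurs, Followup chain lost=occurs, Upper rudder actuator is down=occurs → all inputs occur → occurs.
Pump set inoperative [OR]: #1 changeover valve degraded=occurs, Right autopilot interface 2 faulted=not, Standby solenoid block 2 malfunctions=occurs, Feedback unit 2 trips=occurs → at least one input occurs → occurs.
NFU path lost [AND]: Pump set inoperative=occurs, Steering pump 2 degraded=not, Upper followup amplifier 2 offline=not → not all inputs occur → does not occur.
Ship steering unresponsive [OR]: Port system inoperative=occurs, NFU path lost=not, Main tiller link 2 is down=not → at least one input occurs → occurs.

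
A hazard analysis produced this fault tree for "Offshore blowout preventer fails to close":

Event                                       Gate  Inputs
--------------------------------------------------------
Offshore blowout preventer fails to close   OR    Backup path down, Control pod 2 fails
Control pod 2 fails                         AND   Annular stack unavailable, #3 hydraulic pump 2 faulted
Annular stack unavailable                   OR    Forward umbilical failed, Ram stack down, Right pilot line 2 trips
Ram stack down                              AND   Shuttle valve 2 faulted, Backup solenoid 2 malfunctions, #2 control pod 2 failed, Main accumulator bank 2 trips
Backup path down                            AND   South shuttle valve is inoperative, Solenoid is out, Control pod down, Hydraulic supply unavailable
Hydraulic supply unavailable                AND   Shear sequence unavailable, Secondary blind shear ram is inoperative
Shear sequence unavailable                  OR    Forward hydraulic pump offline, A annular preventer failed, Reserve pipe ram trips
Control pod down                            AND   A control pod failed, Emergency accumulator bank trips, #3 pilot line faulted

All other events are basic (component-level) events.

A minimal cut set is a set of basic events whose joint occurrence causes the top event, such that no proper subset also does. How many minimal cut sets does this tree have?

6

Control pod down [AND]: one cut set from each child combined → 1 × 1 × 1 = 1 cut set(s).
Shear sequence unavailable [OR]: union of children's cut sets → 3 cut set(s).
Hydraulic supply unavailable [AND]: one cut set from each child combined → 3 × 1 = 3 cut set(s).
Backup path down [AND]: one cut set from each child combined → 1 × 1 × 1 × 3 = 3 cut set(s).
Ram stack down [AND]: one cut set from each child combined → 1 × 1 × 1 × 1 = 1 cut set(s).
Annular stack unavailable [OR]: union of children's cut sets → 3 cut set(s).
Control pod 2 fails [AND]: one cut set from each child combined → 3 × 1 = 3 cut set(s).
Offshore blowout preventer fails to close [OR]: union of children's cut sets → 6 cut set(s).
Minimal cut sets: {#3 pilot line faulted, A control pod failed, Emergency accumulator bank trips, Forward hydraulic pump offline, Secondary blind shear ram is inoperative, Solenoid is out, South shuttle valve is inoperative}; {#3 pilot line faulted, A annular preventer failed, A control pod failed, Emergency accumulator bank trips, Secondary blind shear ram is inoperative, Solenoid is out, South shuttle valve is inoperative}; {#3 pilot line faulted, A control pod failed, Emergency accumulator bank trips, Reserve pipe ram trips, Secondary blind shear ram is inoperative, Solenoid is out, South shuttle valve is inoperative}; {#3 hydraulic pump 2 faulted, Forward umbilical failed}; {#2 control pod 2 failed, #3 hydraulic pump 2 faulted, Backup solenoid 2 malfunctions, Main accumulator bank 2 trips, Shuttle valve 2 faulted}; {#3 hydraulic pump 2 faulted, Right pilot line 2 trips}.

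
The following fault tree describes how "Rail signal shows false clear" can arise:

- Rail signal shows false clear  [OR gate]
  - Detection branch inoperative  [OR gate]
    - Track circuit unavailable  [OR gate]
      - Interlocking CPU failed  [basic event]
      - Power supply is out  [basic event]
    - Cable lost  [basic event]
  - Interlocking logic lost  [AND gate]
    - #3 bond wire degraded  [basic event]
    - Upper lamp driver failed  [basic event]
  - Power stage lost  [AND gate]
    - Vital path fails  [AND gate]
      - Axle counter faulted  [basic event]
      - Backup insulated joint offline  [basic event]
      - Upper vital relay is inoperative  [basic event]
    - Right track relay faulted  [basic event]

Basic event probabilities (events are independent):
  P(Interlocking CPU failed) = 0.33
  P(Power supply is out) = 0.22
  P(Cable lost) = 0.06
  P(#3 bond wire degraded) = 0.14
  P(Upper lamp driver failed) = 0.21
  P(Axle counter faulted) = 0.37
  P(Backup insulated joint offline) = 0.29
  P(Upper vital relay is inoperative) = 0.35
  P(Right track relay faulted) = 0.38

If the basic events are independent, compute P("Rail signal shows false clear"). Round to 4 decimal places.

P(Track circuit unavailable) [OR] = 1 − (1−0.33) × (1−0.22) = 0.477400
P(Detection branch inoperative) [OR] = 1 − (1−0.477400) × (1−0.06) = 0.508756
P(Interlocking logic lost) [AND] = 0.14 × 0.21 = 0.029400
P(Vital path fails) [AND] = 0.37 × 0.29 × 0.35 = 0.037555
P(Power stage lost) [AND] = 0.037555 × 0.38 = 0.014271
P(Rail signal shows false clear) [OR] = 1 − (1−0.508756) × (1−0.029400) × (1−0.014271) = 0.530003
Rounded to 4 decimal places: P(Rail signal shows false clear) ≈ 0.5300.

0.5300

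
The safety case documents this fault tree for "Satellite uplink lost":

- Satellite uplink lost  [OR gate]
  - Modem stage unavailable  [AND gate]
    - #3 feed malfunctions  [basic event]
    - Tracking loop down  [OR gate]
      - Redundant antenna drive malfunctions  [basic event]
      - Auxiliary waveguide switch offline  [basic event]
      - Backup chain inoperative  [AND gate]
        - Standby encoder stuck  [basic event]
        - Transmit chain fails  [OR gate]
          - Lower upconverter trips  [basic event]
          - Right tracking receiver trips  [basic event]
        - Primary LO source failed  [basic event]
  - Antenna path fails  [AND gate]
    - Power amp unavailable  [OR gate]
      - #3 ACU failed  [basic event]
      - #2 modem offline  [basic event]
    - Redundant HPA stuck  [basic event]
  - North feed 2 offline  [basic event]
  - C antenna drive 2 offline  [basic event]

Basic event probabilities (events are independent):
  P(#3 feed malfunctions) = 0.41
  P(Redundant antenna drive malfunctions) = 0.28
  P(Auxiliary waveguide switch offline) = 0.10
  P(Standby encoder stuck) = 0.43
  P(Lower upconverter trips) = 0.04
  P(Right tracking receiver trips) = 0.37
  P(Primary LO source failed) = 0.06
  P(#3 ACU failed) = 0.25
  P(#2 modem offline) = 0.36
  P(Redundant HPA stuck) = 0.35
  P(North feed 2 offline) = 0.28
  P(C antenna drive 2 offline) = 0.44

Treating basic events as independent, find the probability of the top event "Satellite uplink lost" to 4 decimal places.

0.7187

P(Transmit chain fails) [OR] = 1 − (1−0.04) × (1−0.37) = 0.395200
P(Backup chain inoperative) [AND] = 0.43 × 0.395200 × 0.06 = 0.010196
P(Tracking loop down) [OR] = 1 − (1−0.28) × (1−0.10) × (1−0.010196) = 0.358607
P(Modem stage unavailable) [AND] = 0.41 × 0.358607 = 0.147029
P(Power amp unavailable) [OR] = 1 − (1−0.25) × (1−0.36) = 0.520000
P(Antenna path fails) [AND] = 0.520000 × 0.35 = 0.182000
P(Satellite uplink lost) [OR] = 1 − (1−0.147029) × (1−0.182000) × (1−0.28) × (1−0.44) = 0.718675
Rounded to 4 decimal places: P(Satellite uplink lost) ≈ 0.7187.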